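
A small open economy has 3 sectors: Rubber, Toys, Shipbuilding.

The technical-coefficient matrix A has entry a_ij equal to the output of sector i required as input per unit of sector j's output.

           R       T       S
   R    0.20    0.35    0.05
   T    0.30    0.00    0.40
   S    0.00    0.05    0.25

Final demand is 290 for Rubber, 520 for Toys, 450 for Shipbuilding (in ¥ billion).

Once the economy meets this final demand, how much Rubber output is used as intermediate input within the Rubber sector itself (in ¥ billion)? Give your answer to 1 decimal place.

z_RR = 172.4

I − A =
  [   0.80    -0.35    -0.05]
  [  -0.30     1.00    -0.40]
  [   0.00    -0.05     0.75]
Cofactors of I−A, C_ij = (−1)^(i+j)·(minor ij) (rows/columns in the sector order above):
  C_11 = (1.00)(0.75) − (-0.40)(-0.05) = 0.7300
  C_12 = −[(-0.30)(0.75) − (-0.40)(0.00)] = 0.2250
  C_13 = (-0.30)(-0.05) − (1.00)(0.00) = 0.0150
  C_21 = −[(-0.35)(0.75) − (-0.05)(-0.05)] = 0.2650
  C_22 = (0.80)(0.75) − (-0.05)(0.00) = 0.6000
  C_23 = −[(0.80)(-0.05) − (-0.35)(0.00)] = 0.0400
  C_31 = (-0.35)(-0.40) − (-0.05)(1.00) = 0.1900
  C_32 = −[(0.80)(-0.40) − (-0.05)(-0.30)] = 0.3350
  C_33 = (0.80)(1.00) − (-0.35)(-0.30) = 0.6950
det(I−A) = Σ_j (I−A)_1j·C_1j = (0.80)(0.7300) + (-0.35)(0.2250) + (-0.05)(0.0150) = 0.5045
adj(I−A) = Cᵀ =
  [ 0.7300   0.2650   0.1900]
  [ 0.2250   0.6000   0.3350]
  [ 0.0150   0.0400   0.6950]
(I − A)⁻¹ = adj(I−A) / det(I−A) ≈
  [   1.4470     0.5253     0.3766]
  [   0.4460     1.1893     0.6640]
  [   0.0297     0.0793     1.3776]
First solve x = (I − A)⁻¹ d = adj(I−A)·d / det(I−A); in particular x_R = (0.7300·290 + 0.2650·520 + 0.1900·450) / 0.5045 = 435.00 / 0.5045 ≈ 862.240.
Intermediate flow from R to R: z_RR = a_RR · x_R = 0.20 × 435.00 / 0.5045 = 87.00 / 0.5045 ≈ 172.4.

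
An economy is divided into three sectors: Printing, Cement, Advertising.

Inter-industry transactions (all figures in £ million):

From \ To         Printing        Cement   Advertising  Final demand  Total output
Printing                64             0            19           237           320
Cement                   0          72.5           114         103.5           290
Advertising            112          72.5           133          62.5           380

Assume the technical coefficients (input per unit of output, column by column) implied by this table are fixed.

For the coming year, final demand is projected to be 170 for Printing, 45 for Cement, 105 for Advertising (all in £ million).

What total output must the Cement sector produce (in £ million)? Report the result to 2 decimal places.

x_2 = 207.22

Technical coefficients a_ij = z_ij / X_j:
  a_11 = 64/320 = 0.20, a_21 = 0/320 = 0.00, a_31 = 112/320 = 0.35
  a_12 = 0/290 = 0.00, a_22 = 72.5/290 = 0.25, a_32 = 72.5/290 = 0.25
  a_13 = 19/380 = 0.05, a_23 = 114/380 = 0.30, a_33 = 133/380 = 0.35
I − A =
  [   0.80     0.00    -0.05]
  [   0.00     0.75    -0.30]
  [  -0.35    -0.25     0.65]
Cofactors of I−A, C_ij = (−1)^(i+j)·(minor ij) (rows/columns in the sector order above):
  C_11 = (0.75)(0.65) − (-0.30)(-0.25) = 0.4125
  C_12 = −[(0.00)(0.65) − (-0.30)(-0.35)] = 0.1050
  C_13 = (0.00)(-0.25) − (0.75)(-0.35) = 0.2625
  C_21 = −[(0.00)(0.65) − (-0.05)(-0.25)] = 0.0125
  C_22 = (0.80)(0.65) − (-0.05)(-0.35) = 0.5025
  C_23 = −[(0.80)(-0.25) − (0.00)(-0.35)] = 0.2000
  C_31 = (0.00)(-0.30) − (-0.05)(0.75) = 0.0375
  C_32 = −[(0.80)(-0.30) − (-0.05)(0.00)] = 0.2400
  C_33 = (0.80)(0.75) − (0.00)(0.00) = 0.6000
det(I−A) = Σ_j (I−A)_1j·C_1j = (0.80)(0.4125) + (0.00)(0.1050) + (-0.05)(0.2625) = 0.316875
adj(I−A) = Cᵀ =
  [ 0.4125   0.0125   0.0375]
  [ 0.1050   0.5025   0.2400]
  [ 0.2625   0.2000   0.6000]
(I − A)⁻¹ = adj(I−A) / det(I−A) ≈
  [   1.3018     0.0394     0.1183]
  [   0.3314     1.5858     0.7574]
  [   0.8284     0.6312     1.8935]
x = (I − A)⁻¹ d = adj(I−A)·d / det(I−A), with det(I−A) = 0.316875:
  x_1 = (0.4125·170 + 0.0125·45 + 0.0375·105) / 0.316875 = 74.625 / 0.316875 ≈ 235.50
  x_2 = (0.1050·170 + 0.5025·45 + 0.2400·105) / 0.316875 = 65.6625 / 0.316875 ≈ 207.22
  x_3 = (0.2625·170 + 0.2000·45 + 0.6000·105) / 0.316875 = 116.625 / 0.316875 ≈ 368.05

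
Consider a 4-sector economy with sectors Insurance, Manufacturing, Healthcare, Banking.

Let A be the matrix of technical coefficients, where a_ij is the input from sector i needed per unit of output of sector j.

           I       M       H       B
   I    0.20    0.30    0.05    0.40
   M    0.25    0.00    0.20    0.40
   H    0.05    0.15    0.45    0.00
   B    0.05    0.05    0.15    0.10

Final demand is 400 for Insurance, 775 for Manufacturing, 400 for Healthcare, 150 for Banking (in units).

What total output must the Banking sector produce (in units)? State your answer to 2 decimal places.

x_B = 555.94

I − A =
  [   0.80    -0.30    -0.05    -0.40]
  [  -0.25     1.00    -0.20    -0.40]
  [  -0.05    -0.15     0.55     0.00]
  [  -0.05    -0.05    -0.15     0.90]
Compute the cofactors C_ij = (−1)^(i+j)·(3×3 minor ij) of I−A; the adjugate is their transpose:
adj(I−A) = Cᵀ =
  [ 0.448000   0.175250   0.180000   0.277000]
  [ 0.146750   0.379750   0.215250   0.234000]
  [ 0.080750   0.119500   0.605500   0.089000]
  [ 0.046500   0.050750   0.122875   0.367375]
det(I−A) = Σ_j (I−A)_1j·C_1j = (0.80)(0.448000) + (-0.30)(0.146750) + (-0.05)(0.080750) + (-0.40)(0.046500) = 0.2917375
(I − A)⁻¹ = adj(I−A) / det(I−A) ≈
  [   1.5356     0.6007     0.6170     0.9495]
  [   0.5030     1.3017     0.7378     0.8021]
  [   0.2768     0.4096     2.0755     0.3051]
  [   0.1594     0.1740     0.4212     1.2593]
x = (I − A)⁻¹ d = adj(I−A)·d / det(I−A), with det(I−A) = 0.2917375:
  x_I = (0.448000·400 + 0.175250·775 + 0.180000·400 + 0.277000·150) / 0.2917375 = 428.56875 / 0.2917375 ≈ 1469.02
  x_M = (0.146750·400 + 0.379750·775 + 0.215250·400 + 0.234000·150) / 0.2917375 = 474.20625 / 0.2917375 ≈ 1625.46
  x_H = (0.080750·400 + 0.119500·775 + 0.605500·400 + 0.089000·150) / 0.2917375 = 380.4625 / 0.2917375 ≈ 1304.13
  x_B = (0.046500·400 + 0.050750·775 + 0.122875·400 + 0.367375·150) / 0.2917375 = 162.1875 / 0.2917375 ≈ 555.94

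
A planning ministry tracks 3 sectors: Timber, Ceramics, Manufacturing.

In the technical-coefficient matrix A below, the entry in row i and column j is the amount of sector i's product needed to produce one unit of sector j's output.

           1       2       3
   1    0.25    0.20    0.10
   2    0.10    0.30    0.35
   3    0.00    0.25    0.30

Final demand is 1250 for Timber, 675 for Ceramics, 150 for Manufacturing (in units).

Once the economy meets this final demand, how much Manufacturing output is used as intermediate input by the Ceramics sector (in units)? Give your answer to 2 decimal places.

I − A =
  [   0.75    -0.20    -0.10]
  [  -0.10     0.70    -0.35]
  [   0.00    -0.25     0.70]
Cofactors of I−A, C_ij = (−1)^(i+j)·(minor ij) (rows/columns in the sector order above):
  C_11 = (0.70)(0.70) − (-0.35)(-0.25) = 0.4025
  C_12 = −[(-0.10)(0.70) − (-0.35)(0.00)] = 0.0700
  C_13 = (-0.10)(-0.25) − (0.70)(0.00) = 0.0250
  C_21 = −[(-0.20)(0.70) − (-0.10)(-0.25)] = 0.1650
  C_22 = (0.75)(0.70) − (-0.10)(0.00) = 0.5250
  C_23 = −[(0.75)(-0.25) − (-0.20)(0.00)] = 0.1875
  C_31 = (-0.20)(-0.35) − (-0.10)(0.70) = 0.1400
  C_32 = −[(0.75)(-0.35) − (-0.10)(-0.10)] = 0.2725
  C_33 = (0.75)(0.70) − (-0.20)(-0.10) = 0.5050
det(I−A) = Σ_j (I−A)_1j·C_1j = (0.75)(0.4025) + (-0.20)(0.0700) + (-0.10)(0.0250) = 0.285375
adj(I−A) = Cᵀ =
  [ 0.4025   0.1650   0.1400]
  [ 0.0700   0.5250   0.2725]
  [ 0.0250   0.1875   0.5050]
(I − A)⁻¹ = adj(I−A) / det(I−A) ≈
  [   1.4104     0.5782     0.4906]
  [   0.2453     1.8397     0.9549]
  [   0.0876     0.6570     1.7696]
First solve x = (I − A)⁻¹ d = adj(I−A)·d / det(I−A); in particular x_2 = (0.0700·1250 + 0.5250·675 + 0.2725·150) / 0.285375 = 482.75 / 0.285375 ≈ 1691.6338.
Intermediate flow from 3 to 2: z_32 = a_32 · x_2 = 0.25 × 482.75 / 0.285375 = 120.6875 / 0.285375 ≈ 422.91.

z_32 = 422.91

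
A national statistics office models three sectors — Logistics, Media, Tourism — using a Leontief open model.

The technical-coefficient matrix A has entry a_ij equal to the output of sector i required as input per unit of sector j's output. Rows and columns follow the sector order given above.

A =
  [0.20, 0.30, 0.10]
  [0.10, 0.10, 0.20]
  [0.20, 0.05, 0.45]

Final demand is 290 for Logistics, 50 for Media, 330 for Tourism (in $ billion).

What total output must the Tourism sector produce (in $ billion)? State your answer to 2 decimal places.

I − A =
  [   0.80    -0.30    -0.10]
  [  -0.10     0.90    -0.20]
  [  -0.20    -0.05     0.55]
Cofactors of I−A, C_ij = (−1)^(i+j)·(minor ij) (rows/columns in the sector order above):
  C_11 = (0.90)(0.55) − (-0.20)(-0.05) = 0.4850
  C_12 = −[(-0.10)(0.55) − (-0.20)(-0.20)] = 0.0950
  C_13 = (-0.10)(-0.05) − (0.90)(-0.20) = 0.1850
  C_21 = −[(-0.30)(0.55) − (-0.10)(-0.05)] = 0.1700
  C_22 = (0.80)(0.55) − (-0.10)(-0.20) = 0.4200
  C_23 = −[(0.80)(-0.05) − (-0.30)(-0.20)] = 0.1000
  C_31 = (-0.30)(-0.20) − (-0.10)(0.90) = 0.1500
  C_32 = −[(0.80)(-0.20) − (-0.10)(-0.10)] = 0.1700
  C_33 = (0.80)(0.90) − (-0.30)(-0.10) = 0.6900
det(I−A) = Σ_j (I−A)_1j·C_1j = (0.80)(0.4850) + (-0.30)(0.0950) + (-0.10)(0.1850) = 0.3410
adj(I−A) = Cᵀ =
  [ 0.4850   0.1700   0.1500]
  [ 0.0950   0.4200   0.1700]
  [ 0.1850   0.1000   0.6900]
(I − A)⁻¹ = adj(I−A) / det(I−A) ≈
  [   1.4223     0.4985     0.4399]
  [   0.2786     1.2317     0.4985]
  [   0.5425     0.2933     2.0235]
x = (I − A)⁻¹ d = adj(I−A)·d / det(I−A), with det(I−A) = 0.3410:
  x_L = (0.4850·290 + 0.1700·50 + 0.1500·330) / 0.3410 = 198.65 / 0.3410 ≈ 582.55
  x_M = (0.0950·290 + 0.4200·50 + 0.1700·330) / 0.3410 = 104.65 / 0.3410 ≈ 306.89
  x_T = (0.1850·290 + 0.1000·50 + 0.6900·330) / 0.3410 = 286.35 / 0.3410 ≈ 839.74

x_T = 839.74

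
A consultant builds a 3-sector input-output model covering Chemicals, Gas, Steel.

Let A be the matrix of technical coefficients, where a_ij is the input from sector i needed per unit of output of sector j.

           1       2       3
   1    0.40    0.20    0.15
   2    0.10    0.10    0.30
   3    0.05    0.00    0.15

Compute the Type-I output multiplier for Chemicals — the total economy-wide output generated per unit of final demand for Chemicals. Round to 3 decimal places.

I − A =
  [   0.60    -0.20    -0.15]
  [  -0.10     0.90    -0.30]
  [  -0.05     0.00     0.85]
Cofactors of I−A, C_ij = (−1)^(i+j)·(minor ij) (rows/columns in the sector order above):
  C_11 = (0.90)(0.85) − (-0.30)(0.00) = 0.7650
  C_12 = −[(-0.10)(0.85) − (-0.30)(-0.05)] = 0.1000
  C_13 = (-0.10)(0.00) − (0.90)(-0.05) = 0.0450
  C_21 = −[(-0.20)(0.85) − (-0.15)(0.00)] = 0.1700
  C_22 = (0.60)(0.85) − (-0.15)(-0.05) = 0.5025
  C_23 = −[(0.60)(0.00) − (-0.20)(-0.05)] = 0.0100
  C_31 = (-0.20)(-0.30) − (-0.15)(0.90) = 0.1950
  C_32 = −[(0.60)(-0.30) − (-0.15)(-0.10)] = 0.1950
  C_33 = (0.60)(0.90) − (-0.20)(-0.10) = 0.5200
det(I−A) = Σ_j (I−A)_1j·C_1j = (0.60)(0.7650) + (-0.20)(0.1000) + (-0.15)(0.0450) = 0.43225
adj(I−A) = Cᵀ =
  [ 0.7650   0.1700   0.1950]
  [ 0.1000   0.5025   0.1950]
  [ 0.0450   0.0100   0.5200]
(I − A)⁻¹ = adj(I−A) / det(I−A) ≈
  [   1.7698     0.3933     0.4511]
  [   0.2313     1.1625     0.4511]
  [   0.1041     0.0231     1.2030]
The output multiplier for sector j is the column-j sum of the Leontief inverse (I − A)⁻¹ = adj(I−A) / det(I−A).
Column 1 of adj(I−A): (0.7650, 0.1000, 0.0450); det(I−A) = 0.43225.
m_1 = (0.7650 + 0.1000 + 0.0450) / 0.43225 = 0.91 / 0.43225 ≈ 2.105.

m_1 = 2.105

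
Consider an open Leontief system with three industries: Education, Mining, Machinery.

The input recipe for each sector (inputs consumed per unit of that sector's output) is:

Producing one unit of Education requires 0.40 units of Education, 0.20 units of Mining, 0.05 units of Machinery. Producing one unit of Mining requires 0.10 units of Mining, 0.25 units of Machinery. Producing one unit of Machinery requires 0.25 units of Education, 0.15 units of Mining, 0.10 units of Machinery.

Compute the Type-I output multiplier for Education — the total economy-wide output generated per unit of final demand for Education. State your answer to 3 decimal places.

I − A =
  [   0.60     0.00    -0.25]
  [  -0.20     0.90    -0.15]
  [  -0.05    -0.25     0.90]
Cofactors of I−A, C_ij = (−1)^(i+j)·(minor ij) (rows/columns in the sector order above):
  C_11 = (0.90)(0.90) − (-0.15)(-0.25) = 0.7725
  C_12 = −[(-0.20)(0.90) − (-0.15)(-0.05)] = 0.1875
  C_13 = (-0.20)(-0.25) − (0.90)(-0.05) = 0.0950
  C_21 = −[(0.00)(0.90) − (-0.25)(-0.25)] = 0.0625
  C_22 = (0.60)(0.90) − (-0.25)(-0.05) = 0.5275
  C_23 = −[(0.60)(-0.25) − (0.00)(-0.05)] = 0.1500
  C_31 = (0.00)(-0.15) − (-0.25)(0.90) = 0.2250
  C_32 = −[(0.60)(-0.15) − (-0.25)(-0.20)] = 0.1400
  C_33 = (0.60)(0.90) − (0.00)(-0.20) = 0.5400
det(I−A) = Σ_j (I−A)_1j·C_1j = (0.60)(0.7725) + (0.00)(0.1875) + (-0.25)(0.0950) = 0.43975
adj(I−A) = Cᵀ =
  [ 0.7725   0.0625   0.2250]
  [ 0.1875   0.5275   0.1400]
  [ 0.0950   0.1500   0.5400]
(I − A)⁻¹ = adj(I−A) / det(I−A) ≈
  [   1.7567     0.1421     0.5117]
  [   0.4264     1.1995     0.3184]
  [   0.2160     0.3411     1.2280]
The output multiplier for sector j is the column-j sum of the Leontief inverse (I − A)⁻¹ = adj(I−A) / det(I−A).
Column 1 of adj(I−A): (0.7725, 0.1875, 0.0950); det(I−A) = 0.43975.
m_1 = (0.7725 + 0.1875 + 0.0950) / 0.43975 = 1.055 / 0.43975 ≈ 2.399.

m_1 = 2.399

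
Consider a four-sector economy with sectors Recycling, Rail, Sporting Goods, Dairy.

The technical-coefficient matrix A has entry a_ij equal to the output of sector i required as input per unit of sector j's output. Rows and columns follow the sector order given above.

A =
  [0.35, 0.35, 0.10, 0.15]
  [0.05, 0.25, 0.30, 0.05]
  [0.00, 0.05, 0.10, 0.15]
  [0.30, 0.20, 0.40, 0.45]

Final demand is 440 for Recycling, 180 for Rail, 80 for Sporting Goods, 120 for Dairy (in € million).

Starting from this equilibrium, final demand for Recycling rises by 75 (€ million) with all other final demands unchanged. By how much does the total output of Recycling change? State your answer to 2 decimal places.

Δx_1 = 157.53

I − A =
  [   0.65    -0.35    -0.10    -0.15]
  [  -0.05     0.75    -0.30    -0.05]
  [   0.00    -0.05     0.90    -0.15]
  [  -0.30    -0.20    -0.40     0.55]
Compute the cofactors C_ij = (−1)^(i+j)·(3×3 minor ij) of I−A; the adjugate is their transpose:
adj(I−A) = Cᵀ =
  [ 0.299000   0.188000   0.159000   0.142000]
  [ 0.048750   0.237750   0.114000   0.066000]
  [ 0.037375   0.050875   0.211500   0.072500]
  [ 0.208000   0.226000   0.282000   0.413000]
det(I−A) = Σ_j (I−A)_1j·C_1j = (0.65)(0.299000) + (-0.35)(0.048750) + (-0.10)(0.037375) + (-0.15)(0.208000) = 0.14235
(I − A)⁻¹ = adj(I−A) / det(I−A) ≈
  [   2.1005     1.3207     1.1170     0.9975]
  [   0.3425     1.6702     0.8008     0.4636]
  [   0.2626     0.3574     1.4858     0.5093]
  [   1.4612     1.5876     1.9810     2.9013]
Δx = (I − A)⁻¹ Δd with Δd having +75 in the Recycling component and 0 elsewhere.
So Δx_1 = L_11 · (+75), where L_11 = adj(I−A)_11 / det(I−A) = 0.299000 / 0.14235.
Δx_1 = 0.299000 × (+75) / 0.14235 = 22.425 / 0.14235 ≈ 157.53.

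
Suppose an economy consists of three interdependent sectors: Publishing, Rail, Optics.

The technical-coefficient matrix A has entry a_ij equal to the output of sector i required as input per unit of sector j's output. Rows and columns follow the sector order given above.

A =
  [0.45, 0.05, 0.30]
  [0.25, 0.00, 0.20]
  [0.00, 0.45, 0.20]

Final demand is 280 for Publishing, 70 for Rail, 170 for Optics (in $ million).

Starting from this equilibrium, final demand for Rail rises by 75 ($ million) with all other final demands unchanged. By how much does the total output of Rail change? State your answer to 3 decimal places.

I − A =
  [   0.55    -0.05    -0.30]
  [  -0.25     1.00    -0.20]
  [   0.00    -0.45     0.80]
Cofactors of I−A, C_ij = (−1)^(i+j)·(minor ij) (rows/columns in the sector order above):
  C_11 = (1.00)(0.80) − (-0.20)(-0.45) = 0.7100
  C_12 = −[(-0.25)(0.80) − (-0.20)(0.00)] = 0.2000
  C_13 = (-0.25)(-0.45) − (1.00)(0.00) = 0.1125
  C_21 = −[(-0.05)(0.80) − (-0.30)(-0.45)] = 0.1750
  C_22 = (0.55)(0.80) − (-0.30)(0.00) = 0.4400
  C_23 = −[(0.55)(-0.45) − (-0.05)(0.00)] = 0.2475
  C_31 = (-0.05)(-0.20) − (-0.30)(1.00) = 0.3100
  C_32 = −[(0.55)(-0.20) − (-0.30)(-0.25)] = 0.1850
  C_33 = (0.55)(1.00) − (-0.05)(-0.25) = 0.5375
det(I−A) = Σ_j (I−A)_1j·C_1j = (0.55)(0.7100) + (-0.05)(0.2000) + (-0.30)(0.1125) = 0.34675
adj(I−A) = Cᵀ =
  [ 0.7100   0.1750   0.3100]
  [ 0.2000   0.4400   0.1850]
  [ 0.1125   0.2475   0.5375]
(I − A)⁻¹ = adj(I−A) / det(I−A) ≈
  [   2.0476     0.5047     0.8940]
  [   0.5768     1.2689     0.5335]
  [   0.3244     0.7138     1.5501]
Δx = (I − A)⁻¹ Δd with Δd having +75 in the Rail component and 0 elsewhere.
So Δx_2 = L_22 · (+75), where L_22 = adj(I−A)_22 / det(I−A) = 0.4400 / 0.34675.
Δx_2 = 0.4400 × (+75) / 0.34675 = 33.00 / 0.34675 ≈ 95.169.

Δx_2 = 95.169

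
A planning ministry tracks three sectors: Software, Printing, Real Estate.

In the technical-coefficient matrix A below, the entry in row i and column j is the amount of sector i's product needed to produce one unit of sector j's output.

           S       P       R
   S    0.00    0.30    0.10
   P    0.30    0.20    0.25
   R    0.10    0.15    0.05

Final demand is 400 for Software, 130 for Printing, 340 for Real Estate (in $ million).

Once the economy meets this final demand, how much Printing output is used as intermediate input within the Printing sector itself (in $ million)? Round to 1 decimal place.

z_PP = 110.7

I − A =
  [   1.00    -0.30    -0.10]
  [  -0.30     0.80    -0.25]
  [  -0.10    -0.15     0.95]
Cofactors of I−A, C_ij = (−1)^(i+j)·(minor ij) (rows/columns in the sector order above):
  C_11 = (0.80)(0.95) − (-0.25)(-0.15) = 0.7225
  C_12 = −[(-0.30)(0.95) − (-0.25)(-0.10)] = 0.3100
  C_13 = (-0.30)(-0.15) − (0.80)(-0.10) = 0.1250
  C_21 = −[(-0.30)(0.95) − (-0.10)(-0.15)] = 0.3000
  C_22 = (1.00)(0.95) − (-0.10)(-0.10) = 0.9400
  C_23 = −[(1.00)(-0.15) − (-0.30)(-0.10)] = 0.1800
  C_31 = (-0.30)(-0.25) − (-0.10)(0.80) = 0.1550
  C_32 = −[(1.00)(-0.25) − (-0.10)(-0.30)] = 0.2800
  C_33 = (1.00)(0.80) − (-0.30)(-0.30) = 0.7100
det(I−A) = Σ_j (I−A)_1j·C_1j = (1.00)(0.7225) + (-0.30)(0.3100) + (-0.10)(0.1250) = 0.6170
adj(I−A) = Cᵀ =
  [ 0.7225   0.3000   0.1550]
  [ 0.3100   0.9400   0.2800]
  [ 0.1250   0.1800   0.7100]
(I − A)⁻¹ = adj(I−A) / det(I−A) ≈
  [   1.1710     0.4862     0.2512]
  [   0.5024     1.5235     0.4538]
  [   0.2026     0.2917     1.1507]
First solve x = (I − A)⁻¹ d = adj(I−A)·d / det(I−A); in particular x_P = (0.3100·400 + 0.9400·130 + 0.2800·340) / 0.6170 = 341.40 / 0.6170 ≈ 553.323.
Intermediate flow from P to P: z_PP = a_PP · x_P = 0.20 × 341.40 / 0.6170 = 68.28 / 0.6170 ≈ 110.7.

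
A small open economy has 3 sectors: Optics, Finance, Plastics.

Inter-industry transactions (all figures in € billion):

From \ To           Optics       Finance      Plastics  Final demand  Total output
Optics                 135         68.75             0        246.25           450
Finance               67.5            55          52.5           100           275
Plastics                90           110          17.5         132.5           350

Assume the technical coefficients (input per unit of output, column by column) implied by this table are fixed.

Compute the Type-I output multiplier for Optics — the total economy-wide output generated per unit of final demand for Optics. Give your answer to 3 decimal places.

Technical coefficients a_ij = z_ij / X_j:
  a_OO = 135/450 = 0.30, a_FO = 67.5/450 = 0.15, a_PO = 90/450 = 0.20
  a_OF = 68.75/275 = 0.25, a_FF = 55/275 = 0.20, a_PF = 110/275 = 0.40
  a_OP = 0/350 = 0.00, a_FP = 52.5/350 = 0.15, a_PP = 17.5/350 = 0.05
I − A =
  [   0.70    -0.25     0.00]
  [  -0.15     0.80    -0.15]
  [  -0.20    -0.40     0.95]
Cofactors of I−A, C_ij = (−1)^(i+j)·(minor ij) (rows/columns in the sector order above):
  C_11 = (0.80)(0.95) − (-0.15)(-0.40) = 0.7000
  C_12 = −[(-0.15)(0.95) − (-0.15)(-0.20)] = 0.1725
  C_13 = (-0.15)(-0.40) − (0.80)(-0.20) = 0.2200
  C_21 = −[(-0.25)(0.95) − (0.00)(-0.40)] = 0.2375
  C_22 = (0.70)(0.95) − (0.00)(-0.20) = 0.6650
  C_23 = −[(0.70)(-0.40) − (-0.25)(-0.20)] = 0.3300
  C_31 = (-0.25)(-0.15) − (0.00)(0.80) = 0.0375
  C_32 = −[(0.70)(-0.15) − (0.00)(-0.15)] = 0.1050
  C_33 = (0.70)(0.80) − (-0.25)(-0.15) = 0.5225
det(I−A) = Σ_j (I−A)_1j·C_1j = (0.70)(0.7000) + (-0.25)(0.1725) + (0.00)(0.2200) = 0.446875
adj(I−A) = Cᵀ =
  [ 0.7000   0.2375   0.0375]
  [ 0.1725   0.6650   0.1050]
  [ 0.2200   0.3300   0.5225]
(I − A)⁻¹ = adj(I−A) / det(I−A) ≈
  [   1.5664     0.5315     0.0839]
  [   0.3860     1.4881     0.2350]
  [   0.4923     0.7385     1.1692]
The output multiplier for sector j is the column-j sum of the Leontief inverse (I − A)⁻¹ = adj(I−A) / det(I−A).
Column O of adj(I−A): (0.7000, 0.1725, 0.2200); det(I−A) = 0.446875.
m_O = (0.7000 + 0.1725 + 0.2200) / 0.446875 = 1.0925 / 0.446875 ≈ 2.445.

m_O = 2.445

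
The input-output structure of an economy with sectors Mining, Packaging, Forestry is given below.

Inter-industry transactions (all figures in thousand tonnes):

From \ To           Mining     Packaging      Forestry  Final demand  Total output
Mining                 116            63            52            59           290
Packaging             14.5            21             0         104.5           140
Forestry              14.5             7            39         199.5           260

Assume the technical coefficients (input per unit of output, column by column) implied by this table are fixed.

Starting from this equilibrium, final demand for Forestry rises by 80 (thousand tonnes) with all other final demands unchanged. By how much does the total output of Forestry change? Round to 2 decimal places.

Δx_F = 96.21

Technical coefficients a_ij = z_ij / X_j:
  a_MM = 116/290 = 0.40, a_PM = 14.5/290 = 0.05, a_FM = 14.5/290 = 0.05
  a_MP = 63/140 = 0.45, a_PP = 21/140 = 0.15, a_FP = 7/140 = 0.05
  a_MF = 52/260 = 0.20, a_PF = 0/260 = 0.00, a_FF = 39/260 = 0.15
I − A =
  [   0.60    -0.45    -0.20]
  [  -0.05     0.85     0.00]
  [  -0.05    -0.05     0.85]
Cofactors of I−A, C_ij = (−1)^(i+j)·(minor ij) (rows/columns in the sector order above):
  C_11 = (0.85)(0.85) − (0.00)(-0.05) = 0.7225
  C_12 = −[(-0.05)(0.85) − (0.00)(-0.05)] = 0.0425
  C_13 = (-0.05)(-0.05) − (0.85)(-0.05) = 0.0450
  C_21 = −[(-0.45)(0.85) − (-0.20)(-0.05)] = 0.3925
  C_22 = (0.60)(0.85) − (-0.20)(-0.05) = 0.5000
  C_23 = −[(0.60)(-0.05) − (-0.45)(-0.05)] = 0.0525
  C_31 = (-0.45)(0.00) − (-0.20)(0.85) = 0.1700
  C_32 = −[(0.60)(0.00) − (-0.20)(-0.05)] = 0.0100
  C_33 = (0.60)(0.85) − (-0.45)(-0.05) = 0.4875
det(I−A) = Σ_j (I−A)_1j·C_1j = (0.60)(0.7225) + (-0.45)(0.0425) + (-0.20)(0.0450) = 0.405375
adj(I−A) = Cᵀ =
  [ 0.7225   0.3925   0.1700]
  [ 0.0425   0.5000   0.0100]
  [ 0.0450   0.0525   0.4875]
(I − A)⁻¹ = adj(I−A) / det(I−A) ≈
  [   1.7823     0.9682     0.4194]
  [   0.1048     1.2334     0.0247]
  [   0.1110     0.1295     1.2026]
Δx = (I − A)⁻¹ Δd with Δd having +80 in the Forestry component and 0 elsewhere.
So Δx_F = L_FF · (+80), where L_FF = adj(I−A)_FF / det(I−A) = 0.4875 / 0.405375.
Δx_F = 0.4875 × (+80) / 0.405375 = 39.00 / 0.405375 ≈ 96.21.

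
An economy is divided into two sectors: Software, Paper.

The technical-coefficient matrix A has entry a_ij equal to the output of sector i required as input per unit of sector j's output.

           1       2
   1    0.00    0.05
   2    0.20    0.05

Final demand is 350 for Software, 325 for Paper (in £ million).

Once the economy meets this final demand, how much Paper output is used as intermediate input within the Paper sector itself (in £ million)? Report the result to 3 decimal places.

z_22 = 21.011

I − A =
  [   1.00    -0.05]
  [  -0.20     0.95]
det(I−A) = (1.00)(0.95) − (-0.05)(-0.20) = 0.9400
adj(I−A) = [[0.95, 0.05], [0.20, 1.00]]
(I − A)⁻¹ = adj(I−A) / det(I−A) ≈
  [   1.0106     0.0532]
  [   0.2128     1.0638]
First solve x = (I − A)⁻¹ d = adj(I−A)·d / det(I−A); in particular x_2 = (0.20·350 + 1.00·325) / 0.9400 = 395.00 / 0.9400 ≈ 420.21277.
Intermediate flow from 2 to 2: z_22 = a_22 · x_2 = 0.05 × 395.00 / 0.9400 = 19.75 / 0.9400 ≈ 21.011.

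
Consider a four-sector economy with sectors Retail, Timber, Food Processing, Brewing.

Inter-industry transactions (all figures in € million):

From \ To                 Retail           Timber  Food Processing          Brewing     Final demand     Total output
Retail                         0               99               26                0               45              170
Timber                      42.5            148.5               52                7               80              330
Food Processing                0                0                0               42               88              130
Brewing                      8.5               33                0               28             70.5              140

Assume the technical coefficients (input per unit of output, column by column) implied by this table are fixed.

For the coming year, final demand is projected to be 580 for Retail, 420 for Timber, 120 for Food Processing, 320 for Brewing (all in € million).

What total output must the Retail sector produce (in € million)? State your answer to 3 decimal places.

x_R = 1112.510

Technical coefficients a_ij = z_ij / X_j:
  a_RR = 0/170 = 0.00, a_TR = 42.5/170 = 0.25, a_FR = 0/170 = 0.00, a_BR = 8.5/170 = 0.05
  a_RT = 99/330 = 0.30, a_TT = 148.5/330 = 0.45, a_FT = 0/330 = 0.00, a_BT = 33/330 = 0.10
  a_RF = 26/130 = 0.20, a_TF = 52/130 = 0.40, a_FF = 0/130 = 0.00, a_BF = 0/130 = 0.00
  a_RB = 0/140 = 0.00, a_TB = 7/140 = 0.05, a_FB = 42/140 = 0.30, a_BB = 28/140 = 0.20
I − A =
  [   1.00    -0.30    -0.20     0.00]
  [  -0.25     0.55    -0.40    -0.05]
  [   0.00     0.00     1.00    -0.30]
  [  -0.05    -0.10     0.00     0.80]
Compute the cofactors C_ij = (−1)^(i+j)·(3×3 minor ij) of I−A; the adjugate is their transpose:
adj(I−A) = Cᵀ =
  [ 0.42300   0.24600   0.18300   0.08400]
  [ 0.20850   0.79700   0.36050   0.18500]
  [ 0.01575   0.03450   0.37425   0.14250]
  [ 0.05250   0.11500   0.05650   0.47500]
det(I−A) = Σ_j (I−A)_1j·C_1j = (1.00)(0.42300) + (-0.30)(0.20850) + (-0.20)(0.01575) + (0.00)(0.05250) = 0.3573
(I − A)⁻¹ = adj(I−A) / det(I−A) ≈
  [   1.1839     0.6885     0.5122     0.2351]
  [   0.5835     2.2306     1.0090     0.5178]
  [   0.0441     0.0966     1.0474     0.3988]
  [   0.1469     0.3219     0.1581     1.3294]
x = (I − A)⁻¹ d = adj(I−A)·d / det(I−A), with det(I−A) = 0.3573:
  x_R = (0.42300·580 + 0.24600·420 + 0.18300·120 + 0.08400·320) / 0.3573 = 397.50 / 0.3573 ≈ 1112.510
  x_T = (0.20850·580 + 0.79700·420 + 0.36050·120 + 0.18500·320) / 0.3573 = 558.13 / 0.3573 ≈ 1562.077
  x_F = (0.01575·580 + 0.03450·420 + 0.37425·120 + 0.14250·320) / 0.3573 = 114.135 / 0.3573 ≈ 319.437
  x_B = (0.05250·580 + 0.11500·420 + 0.05650·120 + 0.47500·320) / 0.3573 = 237.53 / 0.3573 ≈ 664.791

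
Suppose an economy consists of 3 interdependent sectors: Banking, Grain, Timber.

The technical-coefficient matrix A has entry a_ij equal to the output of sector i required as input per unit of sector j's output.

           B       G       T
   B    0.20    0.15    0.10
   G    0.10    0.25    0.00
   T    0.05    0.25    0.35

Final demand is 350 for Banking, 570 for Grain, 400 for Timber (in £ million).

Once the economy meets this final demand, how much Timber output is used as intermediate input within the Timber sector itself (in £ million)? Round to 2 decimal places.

I − A =
  [   0.80    -0.15    -0.10]
  [  -0.10     0.75     0.00]
  [  -0.05    -0.25     0.65]
Cofactors of I−A, C_ij = (−1)^(i+j)·(minor ij) (rows/columns in the sector order above):
  C_11 = (0.75)(0.65) − (0.00)(-0.25) = 0.4875
  C_12 = −[(-0.10)(0.65) − (0.00)(-0.05)] = 0.0650
  C_13 = (-0.10)(-0.25) − (0.75)(-0.05) = 0.0625
  C_21 = −[(-0.15)(0.65) − (-0.10)(-0.25)] = 0.1225
  C_22 = (0.80)(0.65) − (-0.10)(-0.05) = 0.5150
  C_23 = −[(0.80)(-0.25) − (-0.15)(-0.05)] = 0.2075
  C_31 = (-0.15)(0.00) − (-0.10)(0.75) = 0.0750
  C_32 = −[(0.80)(0.00) − (-0.10)(-0.10)] = 0.0100
  C_33 = (0.80)(0.75) − (-0.15)(-0.10) = 0.5850
det(I−A) = Σ_j (I−A)_1j·C_1j = (0.80)(0.4875) + (-0.15)(0.0650) + (-0.10)(0.0625) = 0.3740
adj(I−A) = Cᵀ =
  [ 0.4875   0.1225   0.0750]
  [ 0.0650   0.5150   0.0100]
  [ 0.0625   0.2075   0.5850]
(I − A)⁻¹ = adj(I−A) / det(I−A) ≈
  [   1.3035     0.3275     0.2005]
  [   0.1738     1.3770     0.0267]
  [   0.1671     0.5548     1.5642]
First solve x = (I − A)⁻¹ d = adj(I−A)·d / det(I−A); in particular x_T = (0.0625·350 + 0.2075·570 + 0.5850·400) / 0.3740 = 374.15 / 0.3740 ≈ 1000.4011.
Intermediate flow from T to T: z_TT = a_TT · x_T = 0.35 × 374.15 / 0.3740 = 130.9525 / 0.3740 ≈ 350.14.

z_TT = 350.14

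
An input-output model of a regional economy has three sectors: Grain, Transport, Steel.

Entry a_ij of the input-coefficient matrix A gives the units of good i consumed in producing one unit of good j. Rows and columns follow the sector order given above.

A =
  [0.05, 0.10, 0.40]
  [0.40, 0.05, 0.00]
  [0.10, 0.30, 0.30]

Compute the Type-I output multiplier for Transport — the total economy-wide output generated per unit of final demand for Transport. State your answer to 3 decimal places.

m_2 = 2.144

I − A =
  [   0.95    -0.10    -0.40]
  [  -0.40     0.95     0.00]
  [  -0.10    -0.30     0.70]
Cofactors of I−A, C_ij = (−1)^(i+j)·(minor ij) (rows/columns in the sector order above):
  C_11 = (0.95)(0.70) − (0.00)(-0.30) = 0.6650
  C_12 = −[(-0.40)(0.70) − (0.00)(-0.10)] = 0.2800
  C_13 = (-0.40)(-0.30) − (0.95)(-0.10) = 0.2150
  C_21 = −[(-0.10)(0.70) − (-0.40)(-0.30)] = 0.1900
  C_22 = (0.95)(0.70) − (-0.40)(-0.10) = 0.6250
  C_23 = −[(0.95)(-0.30) − (-0.10)(-0.10)] = 0.2950
  C_31 = (-0.10)(0.00) − (-0.40)(0.95) = 0.3800
  C_32 = −[(0.95)(0.00) − (-0.40)(-0.40)] = 0.1600
  C_33 = (0.95)(0.95) − (-0.10)(-0.40) = 0.8625
det(I−A) = Σ_j (I−A)_1j·C_1j = (0.95)(0.6650) + (-0.10)(0.2800) + (-0.40)(0.2150) = 0.51775
adj(I−A) = Cᵀ =
  [ 0.6650   0.1900   0.3800]
  [ 0.2800   0.6250   0.1600]
  [ 0.2150   0.2950   0.8625]
(I − A)⁻¹ = adj(I−A) / det(I−A) ≈
  [   1.2844     0.3670     0.7339]
  [   0.5408     1.2071     0.3090]
  [   0.4153     0.5698     1.6659]
The output multiplier for sector j is the column-j sum of the Leontief inverse (I − A)⁻¹ = adj(I−A) / det(I−A).
Column 2 of adj(I−A): (0.1900, 0.6250, 0.2950); det(I−A) = 0.51775.
m_2 = (0.1900 + 0.6250 + 0.2950) / 0.51775 = 1.11 / 0.51775 ≈ 2.144.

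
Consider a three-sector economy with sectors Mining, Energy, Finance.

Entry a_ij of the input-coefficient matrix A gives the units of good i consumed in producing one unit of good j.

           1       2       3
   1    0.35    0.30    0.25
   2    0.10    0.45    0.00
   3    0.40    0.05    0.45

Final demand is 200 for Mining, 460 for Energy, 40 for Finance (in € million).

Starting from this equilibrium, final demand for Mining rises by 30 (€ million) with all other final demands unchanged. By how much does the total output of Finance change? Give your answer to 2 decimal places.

Δx_3 = 54.49

I − A =
  [   0.65    -0.30    -0.25]
  [  -0.10     0.55     0.00]
  [  -0.40    -0.05     0.55]
Cofactors of I−A, C_ij = (−1)^(i+j)·(minor ij) (rows/columns in the sector order above):
  C_11 = (0.55)(0.55) − (0.00)(-0.05) = 0.3025
  C_12 = −[(-0.10)(0.55) − (0.00)(-0.40)] = 0.0550
  C_13 = (-0.10)(-0.05) − (0.55)(-0.40) = 0.2250
  C_21 = −[(-0.30)(0.55) − (-0.25)(-0.05)] = 0.1775
  C_22 = (0.65)(0.55) − (-0.25)(-0.40) = 0.2575
  C_23 = −[(0.65)(-0.05) − (-0.30)(-0.40)] = 0.1525
  C_31 = (-0.30)(0.00) − (-0.25)(0.55) = 0.1375
  C_32 = −[(0.65)(0.00) − (-0.25)(-0.10)] = 0.0250
  C_33 = (0.65)(0.55) − (-0.30)(-0.10) = 0.3275
det(I−A) = Σ_j (I−A)_1j·C_1j = (0.65)(0.3025) + (-0.30)(0.0550) + (-0.25)(0.2250) = 0.123875
adj(I−A) = Cᵀ =
  [ 0.3025   0.1775   0.1375]
  [ 0.0550   0.2575   0.0250]
  [ 0.2250   0.1525   0.3275]
(I − A)⁻¹ = adj(I−A) / det(I−A) ≈
  [   2.4420     1.4329     1.1100]
  [   0.4440     2.0787     0.2018]
  [   1.8163     1.2311     2.6438]
Δx = (I − A)⁻¹ Δd with Δd having +30 in the Mining component and 0 elsewhere.
So Δx_3 = L_31 · (+30), where L_31 = adj(I−A)_31 / det(I−A) = 0.2250 / 0.123875.
Δx_3 = 0.2250 × (+30) / 0.123875 = 6.75 / 0.123875 ≈ 54.49.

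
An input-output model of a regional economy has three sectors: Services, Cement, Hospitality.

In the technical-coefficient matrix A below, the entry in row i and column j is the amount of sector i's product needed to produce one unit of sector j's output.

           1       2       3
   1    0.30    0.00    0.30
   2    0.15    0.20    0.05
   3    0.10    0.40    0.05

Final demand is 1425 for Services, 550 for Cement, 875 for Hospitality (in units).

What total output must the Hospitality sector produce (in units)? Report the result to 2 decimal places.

x_3 = 1772.06

I − A =
  [   0.70     0.00    -0.30]
  [  -0.15     0.80    -0.05]
  [  -0.10    -0.40     0.95]
Cofactors of I−A, C_ij = (−1)^(i+j)·(minor ij) (rows/columns in the sector order above):
  C_11 = (0.80)(0.95) − (-0.05)(-0.40) = 0.7400
  C_12 = −[(-0.15)(0.95) − (-0.05)(-0.10)] = 0.1475
  C_13 = (-0.15)(-0.40) − (0.80)(-0.10) = 0.1400
  C_21 = −[(0.00)(0.95) − (-0.30)(-0.40)] = 0.1200
  C_22 = (0.70)(0.95) − (-0.30)(-0.10) = 0.6350
  C_23 = −[(0.70)(-0.40) − (0.00)(-0.10)] = 0.2800
  C_31 = (0.00)(-0.05) − (-0.30)(0.80) = 0.2400
  C_32 = −[(0.70)(-0.05) − (-0.30)(-0.15)] = 0.0800
  C_33 = (0.70)(0.80) − (0.00)(-0.15) = 0.5600
det(I−A) = Σ_j (I−A)_1j·C_1j = (0.70)(0.7400) + (0.00)(0.1475) + (-0.30)(0.1400) = 0.4760
adj(I−A) = Cᵀ =
  [ 0.7400   0.1200   0.2400]
  [ 0.1475   0.6350   0.0800]
  [ 0.1400   0.2800   0.5600]
(I − A)⁻¹ = adj(I−A) / det(I−A) ≈
  [   1.5546     0.2521     0.5042]
  [   0.3099     1.3340     0.1681]
  [   0.2941     0.5882     1.1765]
x = (I − A)⁻¹ d = adj(I−A)·d / det(I−A), with det(I−A) = 0.4760:
  x_1 = (0.7400·1425 + 0.1200·550 + 0.2400·875) / 0.4760 = 1330.50 / 0.4760 ≈ 2795.17
  x_2 = (0.1475·1425 + 0.6350·550 + 0.0800·875) / 0.4760 = 629.4375 / 0.4760 ≈ 1322.35
  x_3 = (0.1400·1425 + 0.2800·550 + 0.5600·875) / 0.4760 = 843.50 / 0.4760 ≈ 1772.06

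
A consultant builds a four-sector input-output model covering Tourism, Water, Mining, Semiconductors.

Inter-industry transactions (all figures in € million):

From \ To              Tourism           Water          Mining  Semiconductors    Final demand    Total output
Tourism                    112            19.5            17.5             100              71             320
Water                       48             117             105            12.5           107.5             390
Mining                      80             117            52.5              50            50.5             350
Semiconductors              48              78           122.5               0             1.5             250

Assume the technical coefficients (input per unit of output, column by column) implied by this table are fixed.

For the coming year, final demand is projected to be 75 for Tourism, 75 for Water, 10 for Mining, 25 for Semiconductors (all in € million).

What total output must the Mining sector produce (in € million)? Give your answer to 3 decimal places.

x_3 = 249.916

Technical coefficients a_ij = z_ij / X_j:
  a_11 = 112/320 = 0.35, a_21 = 48/320 = 0.15, a_31 = 80/320 = 0.25, a_41 = 48/320 = 0.15
  a_12 = 19.5/390 = 0.05, a_22 = 117/390 = 0.30, a_32 = 117/390 = 0.30, a_42 = 78/390 = 0.20
  a_13 = 17.5/350 = 0.05, a_23 = 105/350 = 0.30, a_33 = 52.5/350 = 0.15, a_43 = 122.5/350 = 0.35
  a_14 = 100/250 = 0.40, a_24 = 12.5/250 = 0.05, a_34 = 50/250 = 0.20, a_44 = 0/250 = 0.00
I − A =
  [   0.65    -0.05    -0.05    -0.40]
  [  -0.15     0.70    -0.30    -0.05]
  [  -0.25    -0.30     0.85    -0.20]
  [  -0.15    -0.20    -0.35     1.00]
Compute the cofactors C_ij = (−1)^(i+j)·(3×3 minor ij) of I−A; the adjugate is their transpose:
adj(I−A) = Cᵀ =
  [ 0.430250   0.166000   0.172375   0.214875]
  [ 0.211750   0.407000   0.217250   0.148500]
  [ 0.246750   0.237000   0.386625   0.187875]
  [ 0.193250   0.189250   0.204625   0.307125]
det(I−A) = Σ_j (I−A)_1j·C_1j = (0.65)(0.430250) + (-0.05)(0.211750) + (-0.05)(0.246750) + (-0.40)(0.193250) = 0.1794375
(I − A)⁻¹ = adj(I−A) / det(I−A) ≈
  [   2.3978     0.9251     0.9606     1.1975]
  [   1.1801     2.2682     1.2107     0.8276]
  [   1.3751     1.3208     2.1546     1.0470]
  [   1.0770     1.0547     1.1404     1.7116]
x = (I − A)⁻¹ d = adj(I−A)·d / det(I−A), with det(I−A) = 0.1794375:
  x_1 = (0.430250·75 + 0.166000·75 + 0.172375·10 + 0.214875·25) / 0.1794375 = 51.814375 / 0.1794375 ≈ 288.760
  x_2 = (0.211750·75 + 0.407000·75 + 0.217250·10 + 0.148500·25) / 0.1794375 = 52.29125 / 0.1794375 ≈ 291.418
  x_3 = (0.246750·75 + 0.237000·75 + 0.386625·10 + 0.187875·25) / 0.1794375 = 44.844375 / 0.1794375 ≈ 249.916
  x_4 = (0.193250·75 + 0.189250·75 + 0.204625·10 + 0.307125·25) / 0.1794375 = 38.411875 / 0.1794375 ≈ 214.068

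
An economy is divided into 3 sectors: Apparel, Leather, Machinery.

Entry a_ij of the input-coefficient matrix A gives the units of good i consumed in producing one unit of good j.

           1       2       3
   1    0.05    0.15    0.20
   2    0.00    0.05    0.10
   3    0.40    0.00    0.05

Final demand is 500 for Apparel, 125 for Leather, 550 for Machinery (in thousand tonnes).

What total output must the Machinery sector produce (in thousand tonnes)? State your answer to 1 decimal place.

I − A =
  [   0.95    -0.15    -0.20]
  [   0.00     0.95    -0.10]
  [  -0.40     0.00     0.95]
Cofactors of I−A, C_ij = (−1)^(i+j)·(minor ij) (rows/columns in the sector order above):
  C_11 = (0.95)(0.95) − (-0.10)(0.00) = 0.9025
  C_12 = −[(0.00)(0.95) − (-0.10)(-0.40)] = 0.0400
  C_13 = (0.00)(0.00) − (0.95)(-0.40) = 0.3800
  C_21 = −[(-0.15)(0.95) − (-0.20)(0.00)] = 0.1425
  C_22 = (0.95)(0.95) − (-0.20)(-0.40) = 0.8225
  C_23 = −[(0.95)(0.00) − (-0.15)(-0.40)] = 0.0600
  C_31 = (-0.15)(-0.10) − (-0.20)(0.95) = 0.2050
  C_32 = −[(0.95)(-0.10) − (-0.20)(0.00)] = 0.0950
  C_33 = (0.95)(0.95) − (-0.15)(0.00) = 0.9025
det(I−A) = Σ_j (I−A)_1j·C_1j = (0.95)(0.9025) + (-0.15)(0.0400) + (-0.20)(0.3800) = 0.775375
adj(I−A) = Cᵀ =
  [ 0.9025   0.1425   0.2050]
  [ 0.0400   0.8225   0.0950]
  [ 0.3800   0.0600   0.9025]
(I − A)⁻¹ = adj(I−A) / det(I−A) ≈
  [   1.1640     0.1838     0.2644]
  [   0.0516     1.0608     0.1225]
  [   0.4901     0.0774     1.1640]
x = (I − A)⁻¹ d = adj(I−A)·d / det(I−A), with det(I−A) = 0.775375:
  x_1 = (0.9025·500 + 0.1425·125 + 0.2050·550) / 0.775375 = 581.8125 / 0.775375 ≈ 750.4
  x_2 = (0.0400·500 + 0.8225·125 + 0.0950·550) / 0.775375 = 175.0625 / 0.775375 ≈ 225.8
  x_3 = (0.3800·500 + 0.0600·125 + 0.9025·550) / 0.775375 = 693.875 / 0.775375 ≈ 894.9

x_3 = 894.9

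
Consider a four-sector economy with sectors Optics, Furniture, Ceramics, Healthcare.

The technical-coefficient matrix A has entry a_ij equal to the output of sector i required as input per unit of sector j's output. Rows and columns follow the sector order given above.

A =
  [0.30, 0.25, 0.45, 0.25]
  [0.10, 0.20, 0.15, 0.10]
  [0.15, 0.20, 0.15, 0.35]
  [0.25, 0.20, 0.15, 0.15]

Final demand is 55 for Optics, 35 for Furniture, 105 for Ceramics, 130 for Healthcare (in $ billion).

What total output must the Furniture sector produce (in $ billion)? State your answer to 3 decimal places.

I − A =
  [   0.70    -0.25    -0.45    -0.25]
  [  -0.10     0.80    -0.15    -0.10]
  [  -0.15    -0.20     0.85    -0.35]
  [  -0.25    -0.20    -0.15     0.85]
Compute the cofactors C_ij = (−1)^(i+j)·(3×3 minor ij) of I−A; the adjugate is their transpose:
adj(I−A) = Cᵀ =
  [ 0.480000   0.325500   0.370125   0.331875]
  [ 0.122750   0.313500   0.143625   0.132125]
  [ 0.198000   0.216750   0.379500   0.240000]
  [ 0.205000   0.207750   0.209625   0.365125]
det(I−A) = Σ_j (I−A)_1j·C_1j = (0.70)(0.480000) + (-0.25)(0.122750) + (-0.45)(0.198000) + (-0.25)(0.205000) = 0.1649625
(I − A)⁻¹ = adj(I−A) / det(I−A) ≈
  [   2.9098     1.9732     2.2437     2.0118]
  [   0.7441     1.9004     0.8707     0.8009]
  [   1.2003     1.3139     2.3005     1.4549]
  [   1.2427     1.2594     1.2707     2.2134]
x = (I − A)⁻¹ d = adj(I−A)·d / det(I−A), with det(I−A) = 0.1649625:
  x_1 = (0.480000·55 + 0.325500·35 + 0.370125·105 + 0.331875·130) / 0.1649625 = 119.799375 / 0.1649625 ≈ 726.222
  x_2 = (0.122750·55 + 0.313500·35 + 0.143625·105 + 0.132125·130) / 0.1649625 = 49.980625 / 0.1649625 ≈ 302.982
  x_3 = (0.198000·55 + 0.216750·35 + 0.379500·105 + 0.240000·130) / 0.1649625 = 89.52375 / 0.1649625 ≈ 542.692
  x_4 = (0.205000·55 + 0.207750·35 + 0.209625·105 + 0.365125·130) / 0.1649625 = 88.023125 / 0.1649625 ≈ 533.595

x_2 = 302.982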